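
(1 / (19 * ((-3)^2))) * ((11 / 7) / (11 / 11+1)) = 0.00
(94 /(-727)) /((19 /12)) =-1128 /13813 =-0.08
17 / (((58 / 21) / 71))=25347 / 58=437.02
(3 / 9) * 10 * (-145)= -1450 / 3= -483.33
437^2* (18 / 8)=1718721 / 4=429680.25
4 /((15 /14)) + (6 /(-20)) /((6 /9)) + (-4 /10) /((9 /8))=527 /180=2.93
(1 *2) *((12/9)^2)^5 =2097152/59049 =35.52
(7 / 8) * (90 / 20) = 63 / 16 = 3.94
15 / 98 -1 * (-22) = 2171 / 98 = 22.15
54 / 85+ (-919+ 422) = -42191 / 85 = -496.36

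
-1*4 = -4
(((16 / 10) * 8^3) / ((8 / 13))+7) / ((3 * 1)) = 6691 / 15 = 446.07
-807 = -807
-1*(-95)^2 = -9025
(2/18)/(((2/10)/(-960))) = -1600/3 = -533.33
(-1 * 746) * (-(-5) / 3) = -3730 / 3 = -1243.33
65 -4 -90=-29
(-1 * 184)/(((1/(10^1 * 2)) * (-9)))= 3680/9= 408.89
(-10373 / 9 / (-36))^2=107599129 / 104976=1024.99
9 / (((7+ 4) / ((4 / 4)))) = 9 / 11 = 0.82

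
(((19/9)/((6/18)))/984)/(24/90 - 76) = -95/1117824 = -0.00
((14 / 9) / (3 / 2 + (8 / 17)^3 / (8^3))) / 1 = 1.04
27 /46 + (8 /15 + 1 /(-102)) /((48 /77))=267779 /187680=1.43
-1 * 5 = -5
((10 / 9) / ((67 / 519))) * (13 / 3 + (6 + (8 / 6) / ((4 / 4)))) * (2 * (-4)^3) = -7750400 / 603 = -12853.07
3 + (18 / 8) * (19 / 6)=81 / 8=10.12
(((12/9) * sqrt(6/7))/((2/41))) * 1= 82 * sqrt(42)/21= 25.31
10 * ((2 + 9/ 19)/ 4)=235/ 38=6.18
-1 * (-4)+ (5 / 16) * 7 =99 / 16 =6.19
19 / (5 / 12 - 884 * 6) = -228 / 63643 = -0.00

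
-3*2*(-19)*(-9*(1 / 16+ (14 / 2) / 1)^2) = -6550497 / 128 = -51175.76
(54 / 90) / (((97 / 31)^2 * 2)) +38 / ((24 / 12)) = 1790593 / 94090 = 19.03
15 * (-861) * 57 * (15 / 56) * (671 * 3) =-3175457175 / 8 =-396932146.88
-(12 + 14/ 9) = -122/ 9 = -13.56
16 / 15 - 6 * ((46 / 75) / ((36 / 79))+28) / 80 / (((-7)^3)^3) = 774789294017 / 726364926000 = 1.07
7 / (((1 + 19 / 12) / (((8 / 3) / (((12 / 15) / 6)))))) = 1680 / 31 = 54.19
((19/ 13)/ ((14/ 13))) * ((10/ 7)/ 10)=19/ 98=0.19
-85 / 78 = -1.09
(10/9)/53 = 10/477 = 0.02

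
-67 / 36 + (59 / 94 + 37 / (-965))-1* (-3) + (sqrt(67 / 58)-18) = -26568259 / 1632780 + sqrt(3886) / 58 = -15.20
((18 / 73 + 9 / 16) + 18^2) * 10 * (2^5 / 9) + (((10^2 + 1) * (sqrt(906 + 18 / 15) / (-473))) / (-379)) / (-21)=843060 / 73 - 606 * sqrt(70) / 6274345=11548.77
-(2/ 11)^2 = -4/ 121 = -0.03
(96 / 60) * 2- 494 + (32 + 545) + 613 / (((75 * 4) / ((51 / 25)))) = 225921 / 2500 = 90.37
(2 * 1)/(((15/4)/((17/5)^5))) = 11358856/46875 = 242.32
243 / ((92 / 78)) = 9477 / 46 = 206.02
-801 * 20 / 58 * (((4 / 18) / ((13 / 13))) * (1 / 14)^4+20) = -1538561245 / 278516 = -5524.14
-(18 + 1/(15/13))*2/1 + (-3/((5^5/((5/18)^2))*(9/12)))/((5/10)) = -382052/10125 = -37.73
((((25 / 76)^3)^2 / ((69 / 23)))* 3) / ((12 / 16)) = 244140625 / 144524946432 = 0.00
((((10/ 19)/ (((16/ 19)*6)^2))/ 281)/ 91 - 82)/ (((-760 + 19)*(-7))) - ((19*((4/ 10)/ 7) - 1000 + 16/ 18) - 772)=5409063176165851/ 3055951342080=1770.01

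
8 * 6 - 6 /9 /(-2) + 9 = 172 /3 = 57.33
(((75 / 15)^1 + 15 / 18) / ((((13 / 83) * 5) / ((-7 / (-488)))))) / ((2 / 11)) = 44737 / 76128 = 0.59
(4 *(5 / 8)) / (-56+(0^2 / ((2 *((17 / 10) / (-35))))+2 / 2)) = -1 / 22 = -0.05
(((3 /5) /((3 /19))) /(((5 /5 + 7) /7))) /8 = 0.42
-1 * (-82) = 82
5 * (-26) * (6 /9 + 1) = -650 /3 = -216.67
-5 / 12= -0.42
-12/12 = -1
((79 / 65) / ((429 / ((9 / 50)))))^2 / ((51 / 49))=917427 / 3671873562500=0.00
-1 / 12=-0.08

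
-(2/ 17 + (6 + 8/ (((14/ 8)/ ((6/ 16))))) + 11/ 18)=-18085/ 2142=-8.44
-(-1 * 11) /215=11 /215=0.05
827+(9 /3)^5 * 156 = 38735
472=472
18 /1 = 18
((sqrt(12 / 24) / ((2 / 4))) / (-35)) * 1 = -sqrt(2) / 35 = -0.04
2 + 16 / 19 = 54 / 19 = 2.84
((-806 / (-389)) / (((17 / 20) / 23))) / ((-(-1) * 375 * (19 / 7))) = 519064 / 9423525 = 0.06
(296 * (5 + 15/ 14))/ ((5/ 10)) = 25160/ 7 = 3594.29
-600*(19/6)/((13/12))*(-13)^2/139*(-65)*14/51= 38048.24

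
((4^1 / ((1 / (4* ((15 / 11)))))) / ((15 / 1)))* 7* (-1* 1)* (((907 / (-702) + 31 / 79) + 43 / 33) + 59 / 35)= -356845096 / 16776045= -21.27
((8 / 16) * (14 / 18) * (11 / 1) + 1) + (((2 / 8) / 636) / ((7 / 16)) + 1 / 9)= 35993 / 6678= 5.39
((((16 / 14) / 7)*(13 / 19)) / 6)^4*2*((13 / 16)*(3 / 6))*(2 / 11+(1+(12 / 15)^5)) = 16224018928 / 110096331633028125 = 0.00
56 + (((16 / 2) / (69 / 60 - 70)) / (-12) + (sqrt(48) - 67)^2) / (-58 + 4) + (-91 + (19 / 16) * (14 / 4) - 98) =-759745243 / 3569184 + 268 * sqrt(3) / 27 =-195.67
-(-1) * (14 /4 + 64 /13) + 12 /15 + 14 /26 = 1269 /130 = 9.76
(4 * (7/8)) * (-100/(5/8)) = -560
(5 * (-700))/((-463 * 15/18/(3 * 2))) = 25200/463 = 54.43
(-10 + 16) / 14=3 / 7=0.43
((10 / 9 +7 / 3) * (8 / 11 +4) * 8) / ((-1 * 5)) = -12896 / 495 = -26.05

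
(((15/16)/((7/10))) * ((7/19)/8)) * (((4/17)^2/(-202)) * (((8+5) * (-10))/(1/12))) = 14625/554591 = 0.03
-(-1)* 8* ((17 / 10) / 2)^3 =4.91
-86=-86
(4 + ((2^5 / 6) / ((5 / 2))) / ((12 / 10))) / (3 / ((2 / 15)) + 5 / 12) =208 / 825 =0.25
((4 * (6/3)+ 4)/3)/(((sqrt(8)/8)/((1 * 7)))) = 56 * sqrt(2) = 79.20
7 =7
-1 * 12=-12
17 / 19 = 0.89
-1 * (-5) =5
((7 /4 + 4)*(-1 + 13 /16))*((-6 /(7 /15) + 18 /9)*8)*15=1404.64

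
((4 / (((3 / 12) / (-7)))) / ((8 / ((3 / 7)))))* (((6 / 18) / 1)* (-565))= 1130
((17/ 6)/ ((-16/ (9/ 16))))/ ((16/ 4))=-51/ 2048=-0.02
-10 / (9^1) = -10 / 9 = -1.11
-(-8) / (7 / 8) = 64 / 7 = 9.14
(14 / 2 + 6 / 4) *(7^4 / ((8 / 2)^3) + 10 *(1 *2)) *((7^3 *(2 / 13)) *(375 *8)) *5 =40244833125 / 104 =386969549.28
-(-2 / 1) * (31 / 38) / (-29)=-31 / 551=-0.06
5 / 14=0.36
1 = 1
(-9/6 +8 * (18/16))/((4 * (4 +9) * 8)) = 15/832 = 0.02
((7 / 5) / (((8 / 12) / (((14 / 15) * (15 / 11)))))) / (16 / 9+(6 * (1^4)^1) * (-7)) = -1323 / 19910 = -0.07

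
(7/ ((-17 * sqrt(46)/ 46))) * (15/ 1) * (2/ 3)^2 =-140 * sqrt(46)/ 51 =-18.62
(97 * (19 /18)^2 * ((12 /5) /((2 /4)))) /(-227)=-70034 /30645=-2.29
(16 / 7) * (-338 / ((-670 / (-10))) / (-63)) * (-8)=-43264 / 29547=-1.46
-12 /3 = -4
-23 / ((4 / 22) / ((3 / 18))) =-253 / 12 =-21.08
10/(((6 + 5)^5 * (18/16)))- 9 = -9.00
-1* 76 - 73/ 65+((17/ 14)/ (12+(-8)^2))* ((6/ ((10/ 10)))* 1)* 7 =-377673/ 4940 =-76.45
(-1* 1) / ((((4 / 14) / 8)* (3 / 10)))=-280 / 3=-93.33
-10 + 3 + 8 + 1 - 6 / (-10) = 2.60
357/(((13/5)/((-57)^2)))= 5799465/13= 446112.69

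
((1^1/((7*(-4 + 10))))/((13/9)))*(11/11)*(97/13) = 291/2366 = 0.12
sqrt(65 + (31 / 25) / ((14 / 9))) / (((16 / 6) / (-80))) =-3*sqrt(322406) / 7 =-243.35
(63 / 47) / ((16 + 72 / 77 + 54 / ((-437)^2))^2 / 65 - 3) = 885444010049654055 / 932988155663130647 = 0.95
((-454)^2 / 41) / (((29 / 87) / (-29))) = -17932092 / 41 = -437368.10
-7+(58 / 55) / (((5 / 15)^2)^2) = 4313 / 55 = 78.42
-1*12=-12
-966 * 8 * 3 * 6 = -139104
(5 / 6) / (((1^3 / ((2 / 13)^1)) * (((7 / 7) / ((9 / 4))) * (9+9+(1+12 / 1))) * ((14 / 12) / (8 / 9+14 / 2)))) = 0.06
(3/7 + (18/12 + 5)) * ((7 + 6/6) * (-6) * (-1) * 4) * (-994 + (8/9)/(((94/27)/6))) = -434367552/329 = -1320266.12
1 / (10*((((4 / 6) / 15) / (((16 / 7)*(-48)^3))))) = -3981312 / 7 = -568758.86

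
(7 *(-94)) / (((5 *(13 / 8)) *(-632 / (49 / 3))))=32242 / 15405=2.09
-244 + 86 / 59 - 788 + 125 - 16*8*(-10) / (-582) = -15585017 / 17169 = -907.74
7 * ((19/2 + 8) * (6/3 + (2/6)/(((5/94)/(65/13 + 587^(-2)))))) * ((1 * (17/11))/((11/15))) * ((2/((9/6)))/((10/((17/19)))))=1026.61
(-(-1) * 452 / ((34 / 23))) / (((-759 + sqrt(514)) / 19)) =-3945282 / 514981 - 5198 * sqrt(514) / 514981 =-7.89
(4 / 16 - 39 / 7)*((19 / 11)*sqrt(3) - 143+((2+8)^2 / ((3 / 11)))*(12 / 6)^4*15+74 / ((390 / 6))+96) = -121690833 / 260 - 2831*sqrt(3) / 308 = -468057.59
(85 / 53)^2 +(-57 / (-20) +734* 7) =288957453 / 56180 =5143.42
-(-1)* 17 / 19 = 17 / 19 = 0.89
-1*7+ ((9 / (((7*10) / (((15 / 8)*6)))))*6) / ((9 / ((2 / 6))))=-187 / 28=-6.68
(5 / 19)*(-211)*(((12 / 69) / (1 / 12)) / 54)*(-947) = 7992680 / 3933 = 2032.21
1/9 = 0.11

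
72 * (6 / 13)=432 / 13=33.23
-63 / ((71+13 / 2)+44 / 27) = -3402 / 4273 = -0.80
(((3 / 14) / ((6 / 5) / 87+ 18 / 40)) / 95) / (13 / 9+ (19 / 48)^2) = 400896 / 131981353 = 0.00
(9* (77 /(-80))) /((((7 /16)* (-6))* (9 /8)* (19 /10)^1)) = 88 /57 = 1.54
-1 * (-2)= 2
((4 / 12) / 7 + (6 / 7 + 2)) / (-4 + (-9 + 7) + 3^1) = -0.97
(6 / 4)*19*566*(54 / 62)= 435537 / 31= 14049.58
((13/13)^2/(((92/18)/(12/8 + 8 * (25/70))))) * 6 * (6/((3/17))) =27999/161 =173.91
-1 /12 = -0.08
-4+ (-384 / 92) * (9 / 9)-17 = -579 / 23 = -25.17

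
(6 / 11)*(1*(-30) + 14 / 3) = -152 / 11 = -13.82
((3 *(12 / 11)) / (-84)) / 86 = -3 / 6622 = -0.00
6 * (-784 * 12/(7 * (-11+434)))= -896/47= -19.06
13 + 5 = 18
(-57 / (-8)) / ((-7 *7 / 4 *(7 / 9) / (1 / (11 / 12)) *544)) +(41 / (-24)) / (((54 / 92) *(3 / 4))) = -968133385 / 249380208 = -3.88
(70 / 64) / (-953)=-35 / 30496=-0.00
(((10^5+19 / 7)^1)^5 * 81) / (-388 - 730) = -13615517669799352374046204064019 / 18790226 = -724606381519804624704684.50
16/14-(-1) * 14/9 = 170/63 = 2.70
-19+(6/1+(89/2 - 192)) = -321/2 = -160.50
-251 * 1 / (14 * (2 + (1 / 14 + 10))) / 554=-251 / 93626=-0.00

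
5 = 5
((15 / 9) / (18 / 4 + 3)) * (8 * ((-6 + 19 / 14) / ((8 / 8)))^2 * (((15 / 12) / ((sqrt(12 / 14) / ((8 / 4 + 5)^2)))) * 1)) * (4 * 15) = 211250 * sqrt(42) / 9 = 152117.39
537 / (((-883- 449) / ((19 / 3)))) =-3401 / 1332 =-2.55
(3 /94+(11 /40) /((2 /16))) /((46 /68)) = 17833 /5405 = 3.30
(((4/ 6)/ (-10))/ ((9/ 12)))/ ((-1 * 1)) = 4/ 45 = 0.09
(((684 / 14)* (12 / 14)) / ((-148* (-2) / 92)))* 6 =141588 / 1813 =78.10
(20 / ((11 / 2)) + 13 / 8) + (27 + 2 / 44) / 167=79701 / 14696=5.42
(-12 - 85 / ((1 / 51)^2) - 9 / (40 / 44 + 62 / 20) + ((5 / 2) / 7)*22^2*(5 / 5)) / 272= -812.23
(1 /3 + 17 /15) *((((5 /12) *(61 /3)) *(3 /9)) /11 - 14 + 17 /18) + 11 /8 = -11273 /648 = -17.40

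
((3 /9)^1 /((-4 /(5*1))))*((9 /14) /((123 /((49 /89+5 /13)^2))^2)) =-856621677610 /63258726406740501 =-0.00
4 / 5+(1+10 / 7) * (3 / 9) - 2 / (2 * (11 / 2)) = 1649 / 1155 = 1.43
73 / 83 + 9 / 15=614 / 415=1.48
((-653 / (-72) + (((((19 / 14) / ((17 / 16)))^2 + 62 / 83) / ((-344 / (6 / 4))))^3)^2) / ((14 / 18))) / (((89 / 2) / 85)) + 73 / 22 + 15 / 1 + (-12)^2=162553437261192718934382072841121815374252916324817555639 / 880611922797107171760777487612301058384648937100935168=184.59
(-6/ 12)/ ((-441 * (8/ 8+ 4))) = 1/ 4410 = 0.00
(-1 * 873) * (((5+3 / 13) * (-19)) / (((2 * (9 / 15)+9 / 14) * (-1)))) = -26318040 / 559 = -47080.57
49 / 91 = 7 / 13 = 0.54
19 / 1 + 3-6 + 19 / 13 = 227 / 13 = 17.46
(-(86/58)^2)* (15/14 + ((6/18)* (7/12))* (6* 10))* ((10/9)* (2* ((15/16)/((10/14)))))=-4946075/60552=-81.68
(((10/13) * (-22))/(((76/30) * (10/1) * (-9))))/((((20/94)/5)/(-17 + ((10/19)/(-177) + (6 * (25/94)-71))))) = -751168715/4983966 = -150.72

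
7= 7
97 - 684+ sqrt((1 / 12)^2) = -7043 / 12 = -586.92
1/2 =0.50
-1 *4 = -4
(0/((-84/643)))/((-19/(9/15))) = 0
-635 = -635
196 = 196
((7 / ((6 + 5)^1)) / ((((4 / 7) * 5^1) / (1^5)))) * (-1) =-49 / 220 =-0.22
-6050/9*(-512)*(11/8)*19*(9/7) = 80924800/7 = 11560685.71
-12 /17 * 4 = -2.82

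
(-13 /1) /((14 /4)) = -3.71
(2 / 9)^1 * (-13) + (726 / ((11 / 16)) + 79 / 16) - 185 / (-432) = 228631 / 216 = 1058.48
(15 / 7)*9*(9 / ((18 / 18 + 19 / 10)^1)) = 12150 / 203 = 59.85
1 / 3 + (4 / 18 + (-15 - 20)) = -34.44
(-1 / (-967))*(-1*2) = -2 / 967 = -0.00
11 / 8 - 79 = -621 / 8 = -77.62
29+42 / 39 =391 / 13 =30.08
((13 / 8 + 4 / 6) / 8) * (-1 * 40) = -275 / 24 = -11.46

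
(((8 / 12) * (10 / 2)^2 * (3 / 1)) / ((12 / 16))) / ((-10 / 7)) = -140 / 3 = -46.67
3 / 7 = 0.43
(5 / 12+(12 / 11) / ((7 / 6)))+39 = 37285 / 924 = 40.35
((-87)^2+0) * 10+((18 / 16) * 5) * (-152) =74835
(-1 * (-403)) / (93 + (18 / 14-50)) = 91 / 10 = 9.10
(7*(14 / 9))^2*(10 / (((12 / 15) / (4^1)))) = 480200 / 81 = 5928.40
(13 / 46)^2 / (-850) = -169 / 1798600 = -0.00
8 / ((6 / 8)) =32 / 3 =10.67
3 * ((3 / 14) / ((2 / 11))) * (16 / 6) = 66 / 7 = 9.43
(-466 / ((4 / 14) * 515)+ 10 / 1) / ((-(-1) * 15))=1173 / 2575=0.46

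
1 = 1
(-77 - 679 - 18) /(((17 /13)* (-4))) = 5031 /34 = 147.97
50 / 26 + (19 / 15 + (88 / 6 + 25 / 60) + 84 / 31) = 169121 / 8060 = 20.98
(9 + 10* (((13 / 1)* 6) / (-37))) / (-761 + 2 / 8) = 1788 / 112591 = 0.02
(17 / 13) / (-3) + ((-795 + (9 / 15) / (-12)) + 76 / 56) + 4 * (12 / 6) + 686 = -546703 / 5460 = -100.13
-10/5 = -2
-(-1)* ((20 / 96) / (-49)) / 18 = -5 / 21168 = -0.00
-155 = -155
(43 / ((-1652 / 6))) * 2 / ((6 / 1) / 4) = -86 / 413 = -0.21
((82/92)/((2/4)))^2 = 1681/529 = 3.18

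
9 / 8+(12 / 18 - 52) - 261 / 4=-2771 / 24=-115.46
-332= -332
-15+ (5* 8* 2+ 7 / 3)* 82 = 20209 / 3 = 6736.33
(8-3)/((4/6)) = 15/2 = 7.50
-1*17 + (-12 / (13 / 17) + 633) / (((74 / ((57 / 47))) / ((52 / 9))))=72087 / 1739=41.45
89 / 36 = 2.47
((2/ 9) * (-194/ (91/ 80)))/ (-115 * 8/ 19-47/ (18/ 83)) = 1179520/ 8251789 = 0.14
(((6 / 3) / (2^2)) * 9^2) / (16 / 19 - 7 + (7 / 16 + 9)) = 12312 / 997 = 12.35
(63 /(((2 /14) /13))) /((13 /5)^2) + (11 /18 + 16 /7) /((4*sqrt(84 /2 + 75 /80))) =365*sqrt(687) /86562 + 11025 /13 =848.19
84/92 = 21/23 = 0.91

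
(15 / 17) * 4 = 60 / 17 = 3.53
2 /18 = 1 /9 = 0.11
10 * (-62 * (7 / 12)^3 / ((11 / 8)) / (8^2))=-53165 / 38016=-1.40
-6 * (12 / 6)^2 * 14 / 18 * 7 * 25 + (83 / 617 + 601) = -4933900 / 1851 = -2665.53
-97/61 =-1.59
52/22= 26/11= 2.36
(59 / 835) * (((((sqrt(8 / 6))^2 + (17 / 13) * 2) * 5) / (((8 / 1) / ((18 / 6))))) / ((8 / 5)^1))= 22715 / 69472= 0.33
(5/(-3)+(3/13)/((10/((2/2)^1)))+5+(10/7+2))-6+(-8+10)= 7603/2730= 2.78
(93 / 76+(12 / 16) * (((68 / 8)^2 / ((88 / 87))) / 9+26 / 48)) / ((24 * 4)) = 202843 / 2568192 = 0.08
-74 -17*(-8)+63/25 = 1613/25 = 64.52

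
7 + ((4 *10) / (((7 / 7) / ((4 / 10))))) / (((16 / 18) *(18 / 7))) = 14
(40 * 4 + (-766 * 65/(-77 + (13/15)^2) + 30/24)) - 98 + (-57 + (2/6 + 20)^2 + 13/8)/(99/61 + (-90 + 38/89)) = 105009704319325/147449952648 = 712.17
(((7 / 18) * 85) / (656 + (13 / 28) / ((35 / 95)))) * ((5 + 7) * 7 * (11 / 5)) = 3591896 / 386469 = 9.29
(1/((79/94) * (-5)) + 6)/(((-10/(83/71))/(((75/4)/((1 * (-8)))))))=141681/89744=1.58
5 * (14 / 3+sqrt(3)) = 5 * sqrt(3)+70 / 3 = 31.99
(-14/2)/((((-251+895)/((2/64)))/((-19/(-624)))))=-19/1837056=-0.00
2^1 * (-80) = -160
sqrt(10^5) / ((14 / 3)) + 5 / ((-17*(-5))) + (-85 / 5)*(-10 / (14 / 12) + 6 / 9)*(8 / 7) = 150*sqrt(10) / 7 + 383939 / 2499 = 221.40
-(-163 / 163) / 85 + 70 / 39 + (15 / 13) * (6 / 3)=13639 / 3315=4.11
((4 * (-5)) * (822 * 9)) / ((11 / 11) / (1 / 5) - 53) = 3082.50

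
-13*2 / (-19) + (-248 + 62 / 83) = -387760 / 1577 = -245.88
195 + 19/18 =3529/18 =196.06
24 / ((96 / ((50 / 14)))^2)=625 / 18816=0.03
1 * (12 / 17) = 12 / 17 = 0.71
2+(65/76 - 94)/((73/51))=-349933/5548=-63.07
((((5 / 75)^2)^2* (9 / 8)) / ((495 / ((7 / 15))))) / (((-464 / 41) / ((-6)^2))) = -287 / 4306500000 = -0.00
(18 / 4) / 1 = 9 / 2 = 4.50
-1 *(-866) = 866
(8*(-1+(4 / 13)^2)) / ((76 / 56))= -17136 / 3211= -5.34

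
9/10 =0.90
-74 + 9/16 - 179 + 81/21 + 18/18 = -27729/112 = -247.58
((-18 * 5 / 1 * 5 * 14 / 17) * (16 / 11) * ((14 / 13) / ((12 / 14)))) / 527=-1646400 / 1281137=-1.29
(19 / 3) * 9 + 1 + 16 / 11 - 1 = 643 / 11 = 58.45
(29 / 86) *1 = 29 / 86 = 0.34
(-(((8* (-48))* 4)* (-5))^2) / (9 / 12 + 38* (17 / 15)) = -3538944000 / 2629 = -1346117.92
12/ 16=0.75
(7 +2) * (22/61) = 198/61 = 3.25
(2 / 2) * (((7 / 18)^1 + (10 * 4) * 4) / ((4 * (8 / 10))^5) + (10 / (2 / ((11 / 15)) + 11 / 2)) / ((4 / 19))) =21356673935 / 3416260608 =6.25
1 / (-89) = -1 / 89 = -0.01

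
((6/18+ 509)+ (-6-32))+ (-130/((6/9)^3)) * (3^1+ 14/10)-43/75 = -72987/50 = -1459.74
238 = 238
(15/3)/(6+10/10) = 5/7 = 0.71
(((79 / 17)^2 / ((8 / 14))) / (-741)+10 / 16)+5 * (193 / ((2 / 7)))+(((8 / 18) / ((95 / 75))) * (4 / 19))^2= 119085245333927 / 35252351784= 3378.08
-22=-22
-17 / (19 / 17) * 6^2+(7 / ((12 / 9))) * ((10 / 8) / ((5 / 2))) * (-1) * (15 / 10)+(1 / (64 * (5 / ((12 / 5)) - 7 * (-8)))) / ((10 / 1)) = -551.52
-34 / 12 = -17 / 6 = -2.83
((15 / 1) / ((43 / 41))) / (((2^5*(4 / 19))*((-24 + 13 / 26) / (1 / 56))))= -11685 / 7243264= -0.00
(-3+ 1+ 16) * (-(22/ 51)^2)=-6776/ 2601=-2.61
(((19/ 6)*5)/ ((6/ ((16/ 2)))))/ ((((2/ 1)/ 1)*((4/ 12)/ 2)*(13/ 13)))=190/ 3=63.33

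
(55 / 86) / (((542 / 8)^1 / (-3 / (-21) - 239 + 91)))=-113850 / 81571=-1.40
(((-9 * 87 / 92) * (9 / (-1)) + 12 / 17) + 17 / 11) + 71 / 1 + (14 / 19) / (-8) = 12237997 / 81719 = 149.76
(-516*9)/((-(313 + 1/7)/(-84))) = -170667/137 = -1245.74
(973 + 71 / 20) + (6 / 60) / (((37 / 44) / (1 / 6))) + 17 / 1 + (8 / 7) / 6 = 3088607 / 3108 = 993.76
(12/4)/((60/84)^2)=147/25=5.88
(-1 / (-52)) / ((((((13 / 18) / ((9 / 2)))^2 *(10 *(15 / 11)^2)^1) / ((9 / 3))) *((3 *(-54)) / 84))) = -68607 / 1098500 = -0.06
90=90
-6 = -6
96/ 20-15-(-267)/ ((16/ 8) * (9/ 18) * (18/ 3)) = 34.30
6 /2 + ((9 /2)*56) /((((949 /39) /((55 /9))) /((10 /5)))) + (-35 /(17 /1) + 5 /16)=2538173 /19856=127.83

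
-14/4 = -7/2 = -3.50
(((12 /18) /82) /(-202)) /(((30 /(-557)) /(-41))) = -557 /18180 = -0.03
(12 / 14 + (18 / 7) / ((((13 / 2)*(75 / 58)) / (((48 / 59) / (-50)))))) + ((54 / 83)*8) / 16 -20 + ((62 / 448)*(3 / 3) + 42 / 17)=-2456566937133 / 151513180000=-16.21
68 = 68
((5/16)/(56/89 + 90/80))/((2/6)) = 1335/2498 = 0.53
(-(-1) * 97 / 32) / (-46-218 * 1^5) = -97 / 8448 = -0.01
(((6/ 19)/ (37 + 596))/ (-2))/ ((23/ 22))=-22/ 92207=-0.00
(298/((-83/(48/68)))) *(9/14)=-16092/9877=-1.63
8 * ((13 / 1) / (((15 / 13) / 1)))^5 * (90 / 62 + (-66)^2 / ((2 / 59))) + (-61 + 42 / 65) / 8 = 16922696747899159963 / 90675000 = 186630237087.39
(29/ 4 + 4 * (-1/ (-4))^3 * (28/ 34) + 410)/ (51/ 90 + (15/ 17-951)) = -29355/ 66796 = -0.44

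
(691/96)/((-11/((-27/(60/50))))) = 10365/704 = 14.72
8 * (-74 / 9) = -65.78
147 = 147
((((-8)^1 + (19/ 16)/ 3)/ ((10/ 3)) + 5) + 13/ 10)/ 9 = 643/ 1440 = 0.45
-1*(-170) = 170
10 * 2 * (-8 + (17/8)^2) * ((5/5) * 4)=-278.75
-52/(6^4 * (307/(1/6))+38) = -26/1193635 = -0.00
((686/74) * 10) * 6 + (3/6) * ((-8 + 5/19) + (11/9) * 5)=3514037/6327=555.40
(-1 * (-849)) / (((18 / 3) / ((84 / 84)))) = 283 / 2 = 141.50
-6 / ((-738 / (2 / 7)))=2 / 861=0.00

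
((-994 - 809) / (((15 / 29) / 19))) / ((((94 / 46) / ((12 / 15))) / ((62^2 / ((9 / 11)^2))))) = -14170417550608 / 95175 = -148888022.60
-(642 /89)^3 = -264609288 /704969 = -375.35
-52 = -52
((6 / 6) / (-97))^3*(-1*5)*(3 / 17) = 15 / 15515441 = 0.00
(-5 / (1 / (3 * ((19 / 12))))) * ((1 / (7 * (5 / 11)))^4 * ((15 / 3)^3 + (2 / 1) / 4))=-69822929 / 2401000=-29.08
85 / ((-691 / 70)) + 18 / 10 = -23531 / 3455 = -6.81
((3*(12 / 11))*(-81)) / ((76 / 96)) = -69984 / 209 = -334.85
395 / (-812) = -395 / 812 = -0.49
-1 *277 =-277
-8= -8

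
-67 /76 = -0.88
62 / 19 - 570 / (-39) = 4416 / 247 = 17.88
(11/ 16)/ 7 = 11/ 112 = 0.10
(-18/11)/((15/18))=-108/55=-1.96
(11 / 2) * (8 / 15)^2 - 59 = -12923 / 225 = -57.44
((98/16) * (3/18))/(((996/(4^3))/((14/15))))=686/11205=0.06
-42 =-42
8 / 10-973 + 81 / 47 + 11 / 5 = -45509 / 47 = -968.28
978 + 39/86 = 84147/86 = 978.45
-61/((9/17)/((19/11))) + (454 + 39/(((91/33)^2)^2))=133508967808/522224703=255.65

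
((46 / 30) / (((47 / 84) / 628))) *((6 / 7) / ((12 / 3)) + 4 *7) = 2282152 / 47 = 48556.43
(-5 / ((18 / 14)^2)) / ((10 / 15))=-245 / 54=-4.54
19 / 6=3.17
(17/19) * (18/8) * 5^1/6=1.68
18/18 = 1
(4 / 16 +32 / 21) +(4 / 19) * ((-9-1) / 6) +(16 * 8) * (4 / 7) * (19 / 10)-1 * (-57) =525069 / 2660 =197.39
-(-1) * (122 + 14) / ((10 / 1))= 68 / 5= 13.60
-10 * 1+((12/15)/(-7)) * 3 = -362/35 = -10.34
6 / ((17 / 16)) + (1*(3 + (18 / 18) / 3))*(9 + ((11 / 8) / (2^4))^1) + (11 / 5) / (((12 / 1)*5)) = 978389 / 27200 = 35.97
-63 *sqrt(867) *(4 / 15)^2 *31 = -59024 *sqrt(3) / 25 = -4089.30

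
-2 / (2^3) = -1 / 4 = -0.25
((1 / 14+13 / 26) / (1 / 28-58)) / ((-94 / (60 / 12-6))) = -8 / 76281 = -0.00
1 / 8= 0.12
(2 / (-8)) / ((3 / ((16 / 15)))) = -4 / 45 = -0.09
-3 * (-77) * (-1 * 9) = -2079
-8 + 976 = 968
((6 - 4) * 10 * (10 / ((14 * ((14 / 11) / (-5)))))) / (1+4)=-550 / 49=-11.22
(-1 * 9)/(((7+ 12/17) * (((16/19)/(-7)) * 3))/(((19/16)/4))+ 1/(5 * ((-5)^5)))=6041109375/6288042959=0.96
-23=-23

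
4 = 4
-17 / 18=-0.94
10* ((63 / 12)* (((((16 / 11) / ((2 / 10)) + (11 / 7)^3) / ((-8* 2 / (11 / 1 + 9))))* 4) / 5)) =-631215 / 1078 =-585.54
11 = 11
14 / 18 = 7 / 9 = 0.78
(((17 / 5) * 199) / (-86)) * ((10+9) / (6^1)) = -64277 / 2580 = -24.91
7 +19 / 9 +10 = 19.11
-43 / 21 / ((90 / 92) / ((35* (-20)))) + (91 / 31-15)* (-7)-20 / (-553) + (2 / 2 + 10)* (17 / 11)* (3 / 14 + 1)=1453675903 / 925722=1570.32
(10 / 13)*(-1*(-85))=65.38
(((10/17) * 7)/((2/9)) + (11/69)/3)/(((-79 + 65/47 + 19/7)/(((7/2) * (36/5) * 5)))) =-301195552/9635413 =-31.26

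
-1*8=-8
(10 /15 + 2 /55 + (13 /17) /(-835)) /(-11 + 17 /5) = -328895 /3560106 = -0.09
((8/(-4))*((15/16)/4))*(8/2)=-1.88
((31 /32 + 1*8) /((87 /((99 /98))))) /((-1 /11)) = -14883 /12992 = -1.15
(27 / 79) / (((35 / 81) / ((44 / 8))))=24057 / 5530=4.35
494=494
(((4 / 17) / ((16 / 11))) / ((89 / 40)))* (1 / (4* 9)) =55 / 27234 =0.00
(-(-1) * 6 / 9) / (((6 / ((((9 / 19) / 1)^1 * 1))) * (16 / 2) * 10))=1 / 1520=0.00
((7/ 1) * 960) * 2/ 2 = 6720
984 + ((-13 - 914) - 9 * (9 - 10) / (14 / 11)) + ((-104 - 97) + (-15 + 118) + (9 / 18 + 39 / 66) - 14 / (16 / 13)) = -27235 / 616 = -44.21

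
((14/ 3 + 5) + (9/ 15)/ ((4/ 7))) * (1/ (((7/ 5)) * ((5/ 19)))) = 29.09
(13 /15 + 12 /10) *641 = 19871 /15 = 1324.73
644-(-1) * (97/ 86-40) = 52041/ 86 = 605.13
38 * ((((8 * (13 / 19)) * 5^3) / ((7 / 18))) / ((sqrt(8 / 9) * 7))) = 351000 * sqrt(2) / 49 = 10130.39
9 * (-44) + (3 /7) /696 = -643103 /1624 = -396.00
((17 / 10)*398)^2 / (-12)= -11444689 / 300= -38148.96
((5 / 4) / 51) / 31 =0.00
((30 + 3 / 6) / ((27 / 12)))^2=14884 / 81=183.75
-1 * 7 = -7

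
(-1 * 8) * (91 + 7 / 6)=-2212 / 3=-737.33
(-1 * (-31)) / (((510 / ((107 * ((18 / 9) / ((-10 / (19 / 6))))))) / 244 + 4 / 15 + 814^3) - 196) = 57666045 / 1003301657543537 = 0.00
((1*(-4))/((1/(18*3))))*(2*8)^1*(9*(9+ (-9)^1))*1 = 0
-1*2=-2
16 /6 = 8 /3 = 2.67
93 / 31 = 3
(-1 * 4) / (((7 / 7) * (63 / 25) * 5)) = -20 / 63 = -0.32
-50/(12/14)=-175/3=-58.33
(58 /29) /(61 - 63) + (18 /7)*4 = 65 /7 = 9.29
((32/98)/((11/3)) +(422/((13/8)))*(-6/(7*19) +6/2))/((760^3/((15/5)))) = 4789359/913159247000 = 0.00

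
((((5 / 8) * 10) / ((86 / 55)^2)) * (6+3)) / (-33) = -0.70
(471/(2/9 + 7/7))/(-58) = -4239/638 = -6.64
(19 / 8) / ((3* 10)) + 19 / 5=931 / 240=3.88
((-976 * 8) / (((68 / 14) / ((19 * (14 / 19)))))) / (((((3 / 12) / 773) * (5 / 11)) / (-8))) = 104101752832 / 85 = 1224726503.91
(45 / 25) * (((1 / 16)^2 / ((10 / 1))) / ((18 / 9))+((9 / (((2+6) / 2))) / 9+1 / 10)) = 16137 / 25600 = 0.63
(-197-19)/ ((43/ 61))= -13176/ 43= -306.42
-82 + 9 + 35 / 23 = -1644 / 23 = -71.48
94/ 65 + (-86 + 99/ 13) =-5001/ 65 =-76.94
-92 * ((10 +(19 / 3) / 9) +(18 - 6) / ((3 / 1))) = -36524 / 27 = -1352.74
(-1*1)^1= -1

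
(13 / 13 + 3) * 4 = 16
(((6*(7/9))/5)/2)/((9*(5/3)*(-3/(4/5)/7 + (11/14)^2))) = 343/900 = 0.38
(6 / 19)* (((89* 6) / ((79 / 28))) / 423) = 9968 / 70547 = 0.14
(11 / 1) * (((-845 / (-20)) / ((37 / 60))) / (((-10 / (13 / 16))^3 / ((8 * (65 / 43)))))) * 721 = -114844266537 / 32583680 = -3524.59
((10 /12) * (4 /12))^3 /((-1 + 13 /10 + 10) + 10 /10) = 0.00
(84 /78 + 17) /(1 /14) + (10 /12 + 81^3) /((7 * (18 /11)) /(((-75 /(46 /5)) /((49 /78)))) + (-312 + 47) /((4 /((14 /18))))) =-4334817679180 /438439729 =-9886.92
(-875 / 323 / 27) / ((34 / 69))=-20125 / 98838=-0.20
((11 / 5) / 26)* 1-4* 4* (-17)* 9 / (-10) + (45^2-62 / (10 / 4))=228213 / 130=1755.48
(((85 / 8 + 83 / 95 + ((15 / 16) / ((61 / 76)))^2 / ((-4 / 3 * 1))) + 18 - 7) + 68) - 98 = -192856493 / 22623680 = -8.52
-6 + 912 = 906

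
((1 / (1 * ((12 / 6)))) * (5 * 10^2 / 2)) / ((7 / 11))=1375 / 7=196.43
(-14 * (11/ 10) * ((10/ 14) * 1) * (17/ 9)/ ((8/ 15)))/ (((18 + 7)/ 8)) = -187/ 15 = -12.47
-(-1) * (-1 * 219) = -219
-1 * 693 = -693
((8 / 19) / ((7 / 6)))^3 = 110592 / 2352637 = 0.05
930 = 930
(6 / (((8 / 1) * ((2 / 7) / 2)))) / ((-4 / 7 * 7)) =-21 / 16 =-1.31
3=3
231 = 231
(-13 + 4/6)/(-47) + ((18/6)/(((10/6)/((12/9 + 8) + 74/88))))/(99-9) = 144521/310200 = 0.47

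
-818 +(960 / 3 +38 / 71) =-35320 / 71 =-497.46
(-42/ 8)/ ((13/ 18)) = -189/ 26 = -7.27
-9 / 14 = -0.64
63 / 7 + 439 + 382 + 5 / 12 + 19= 10193 / 12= 849.42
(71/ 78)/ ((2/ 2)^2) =71/ 78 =0.91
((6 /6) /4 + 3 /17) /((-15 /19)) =-551 /1020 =-0.54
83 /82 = 1.01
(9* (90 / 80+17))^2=1703025 / 64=26609.77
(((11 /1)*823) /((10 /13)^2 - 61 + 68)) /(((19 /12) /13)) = 238673292 /24377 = 9790.92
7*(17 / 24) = 119 / 24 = 4.96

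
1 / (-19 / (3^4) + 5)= 81 / 386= 0.21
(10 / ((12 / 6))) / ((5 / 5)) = 5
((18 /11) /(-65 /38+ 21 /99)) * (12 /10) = -12312 /9395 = -1.31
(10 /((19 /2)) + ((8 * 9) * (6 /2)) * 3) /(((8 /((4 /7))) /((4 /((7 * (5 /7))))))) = 24664 /665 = 37.09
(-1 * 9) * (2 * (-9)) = 162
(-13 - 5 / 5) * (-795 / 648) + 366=41383 / 108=383.18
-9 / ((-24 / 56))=21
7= 7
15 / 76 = 0.20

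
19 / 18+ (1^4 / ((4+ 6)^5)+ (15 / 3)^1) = 5450009 / 900000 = 6.06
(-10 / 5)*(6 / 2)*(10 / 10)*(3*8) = -144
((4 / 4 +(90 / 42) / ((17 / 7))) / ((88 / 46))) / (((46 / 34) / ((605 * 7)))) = 3080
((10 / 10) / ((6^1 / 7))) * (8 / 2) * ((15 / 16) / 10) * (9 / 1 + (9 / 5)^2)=1071 / 200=5.36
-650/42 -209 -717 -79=-21430/21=-1020.48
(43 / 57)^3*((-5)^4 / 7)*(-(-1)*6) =99383750 / 432117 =229.99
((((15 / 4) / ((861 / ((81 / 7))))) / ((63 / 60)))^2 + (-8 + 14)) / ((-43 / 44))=-52230791316 / 8504022667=-6.14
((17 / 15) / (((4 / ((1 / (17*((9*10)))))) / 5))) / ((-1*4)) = -1 / 4320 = -0.00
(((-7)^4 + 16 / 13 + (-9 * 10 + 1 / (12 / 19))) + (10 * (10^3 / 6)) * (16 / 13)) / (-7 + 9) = 226985 / 104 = 2182.55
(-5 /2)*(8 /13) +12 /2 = 58 /13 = 4.46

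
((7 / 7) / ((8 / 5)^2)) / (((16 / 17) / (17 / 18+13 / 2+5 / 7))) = 109225 / 32256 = 3.39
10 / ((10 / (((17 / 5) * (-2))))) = -6.80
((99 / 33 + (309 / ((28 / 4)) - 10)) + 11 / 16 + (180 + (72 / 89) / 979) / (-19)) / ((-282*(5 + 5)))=-5257737869 / 522869645760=-0.01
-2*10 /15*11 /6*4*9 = -88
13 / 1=13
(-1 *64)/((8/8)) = -64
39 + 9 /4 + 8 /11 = 1847 /44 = 41.98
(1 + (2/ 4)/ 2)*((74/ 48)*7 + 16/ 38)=25565/ 1824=14.02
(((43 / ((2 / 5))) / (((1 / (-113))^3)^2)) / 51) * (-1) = -447619626810935 / 102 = -4388427713832.70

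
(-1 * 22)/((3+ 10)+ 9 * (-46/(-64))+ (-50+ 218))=-704/5999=-0.12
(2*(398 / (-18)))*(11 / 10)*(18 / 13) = -4378 / 65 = -67.35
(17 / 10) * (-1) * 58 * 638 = -62906.80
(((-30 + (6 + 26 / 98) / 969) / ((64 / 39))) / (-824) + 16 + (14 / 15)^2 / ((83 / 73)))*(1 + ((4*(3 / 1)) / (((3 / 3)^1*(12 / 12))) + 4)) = 261682170285901 / 916890508800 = 285.40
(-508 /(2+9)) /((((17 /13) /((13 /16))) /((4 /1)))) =-21463 /187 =-114.78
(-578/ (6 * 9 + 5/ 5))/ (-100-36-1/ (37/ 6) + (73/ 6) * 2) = 64158/ 682715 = 0.09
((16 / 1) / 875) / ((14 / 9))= 72 / 6125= 0.01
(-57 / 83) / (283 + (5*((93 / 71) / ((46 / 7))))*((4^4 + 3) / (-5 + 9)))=-744648 / 376833031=-0.00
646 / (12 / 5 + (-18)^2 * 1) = 95 / 48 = 1.98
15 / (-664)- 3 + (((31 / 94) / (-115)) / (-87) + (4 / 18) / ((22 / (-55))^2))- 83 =-79277044519 / 936708120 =-84.63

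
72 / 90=4 / 5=0.80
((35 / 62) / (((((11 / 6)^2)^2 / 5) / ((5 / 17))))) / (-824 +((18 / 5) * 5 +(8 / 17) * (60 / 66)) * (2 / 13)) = -1842750 / 20591838443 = -0.00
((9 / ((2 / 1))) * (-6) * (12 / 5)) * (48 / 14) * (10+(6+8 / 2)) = -31104 / 7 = -4443.43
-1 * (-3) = 3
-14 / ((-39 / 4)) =56 / 39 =1.44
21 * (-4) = -84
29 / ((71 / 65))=1885 / 71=26.55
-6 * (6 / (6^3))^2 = -1 / 216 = -0.00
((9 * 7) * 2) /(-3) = -42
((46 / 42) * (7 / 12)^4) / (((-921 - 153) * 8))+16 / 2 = 4275921199 / 534491136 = 8.00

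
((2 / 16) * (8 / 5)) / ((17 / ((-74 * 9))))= -666 / 85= -7.84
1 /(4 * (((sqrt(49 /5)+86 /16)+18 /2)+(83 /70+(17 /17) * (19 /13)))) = 56384510 /3709319441- 4637360 * sqrt(5) /3709319441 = 0.01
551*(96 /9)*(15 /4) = 22040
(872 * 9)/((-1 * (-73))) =107.51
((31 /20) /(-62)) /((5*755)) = -1 /151000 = -0.00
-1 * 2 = -2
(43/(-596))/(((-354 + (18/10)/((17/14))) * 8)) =3655/142868352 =0.00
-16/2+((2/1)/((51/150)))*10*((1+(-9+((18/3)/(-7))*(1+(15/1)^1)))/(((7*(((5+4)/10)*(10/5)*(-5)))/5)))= 700024/7497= 93.37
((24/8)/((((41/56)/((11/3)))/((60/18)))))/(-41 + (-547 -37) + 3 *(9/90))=-61600/768381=-0.08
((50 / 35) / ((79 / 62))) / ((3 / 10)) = 3.74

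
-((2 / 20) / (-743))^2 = -1 / 55204900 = -0.00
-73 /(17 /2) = -146 /17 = -8.59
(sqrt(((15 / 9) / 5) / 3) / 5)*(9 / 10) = 3 / 50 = 0.06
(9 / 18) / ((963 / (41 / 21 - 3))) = -11 / 20223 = -0.00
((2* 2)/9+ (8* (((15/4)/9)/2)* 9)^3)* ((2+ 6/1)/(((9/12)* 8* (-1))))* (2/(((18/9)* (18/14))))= -850612/243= -3500.46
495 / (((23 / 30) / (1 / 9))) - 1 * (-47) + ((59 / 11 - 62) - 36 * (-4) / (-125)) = 1927568 / 31625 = 60.95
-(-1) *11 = 11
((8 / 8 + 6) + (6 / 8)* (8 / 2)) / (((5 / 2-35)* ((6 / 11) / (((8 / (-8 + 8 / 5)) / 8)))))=55 / 624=0.09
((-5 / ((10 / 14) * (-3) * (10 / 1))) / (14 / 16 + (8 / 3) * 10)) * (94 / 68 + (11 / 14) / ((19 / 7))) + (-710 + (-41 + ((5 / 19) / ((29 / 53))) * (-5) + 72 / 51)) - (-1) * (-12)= -4730241146 / 6191587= -763.98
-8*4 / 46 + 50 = 1134 / 23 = 49.30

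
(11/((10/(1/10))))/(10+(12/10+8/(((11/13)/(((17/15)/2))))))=363/54640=0.01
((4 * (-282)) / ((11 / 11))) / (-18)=188 / 3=62.67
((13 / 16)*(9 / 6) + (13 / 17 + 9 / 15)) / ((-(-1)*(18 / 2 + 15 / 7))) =49189 / 212160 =0.23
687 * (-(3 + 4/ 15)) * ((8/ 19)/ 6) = -44884/ 285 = -157.49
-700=-700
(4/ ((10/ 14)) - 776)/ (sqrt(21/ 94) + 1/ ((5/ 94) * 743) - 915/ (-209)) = -192234771741119976/ 1086075940482529 + 464436648626940 * sqrt(1974)/ 1086075940482529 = -158.00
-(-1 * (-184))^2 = -33856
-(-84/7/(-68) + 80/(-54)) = 599/459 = 1.31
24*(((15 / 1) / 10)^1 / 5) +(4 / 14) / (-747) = 7.20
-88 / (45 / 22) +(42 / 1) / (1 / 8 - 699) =-43.08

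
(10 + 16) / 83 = 26 / 83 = 0.31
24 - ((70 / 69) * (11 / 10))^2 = 108335 / 4761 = 22.75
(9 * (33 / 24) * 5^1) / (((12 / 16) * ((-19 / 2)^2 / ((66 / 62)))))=10890 / 11191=0.97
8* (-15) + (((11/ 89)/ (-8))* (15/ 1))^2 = -119.95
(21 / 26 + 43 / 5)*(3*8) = 14676 / 65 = 225.78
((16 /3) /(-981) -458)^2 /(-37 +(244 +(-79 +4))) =454215342025 /285821217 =1589.16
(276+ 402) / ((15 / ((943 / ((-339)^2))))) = 1886 / 5085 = 0.37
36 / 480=3 / 40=0.08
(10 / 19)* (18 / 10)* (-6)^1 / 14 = -54 / 133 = -0.41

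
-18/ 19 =-0.95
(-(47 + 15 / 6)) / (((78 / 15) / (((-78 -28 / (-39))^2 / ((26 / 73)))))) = -9118261735 / 57122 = -159627.84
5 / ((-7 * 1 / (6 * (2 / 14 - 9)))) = 1860 / 49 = 37.96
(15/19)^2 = 225/361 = 0.62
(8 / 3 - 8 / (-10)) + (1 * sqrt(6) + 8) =sqrt(6) + 172 / 15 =13.92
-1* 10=-10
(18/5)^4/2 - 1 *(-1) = 84.98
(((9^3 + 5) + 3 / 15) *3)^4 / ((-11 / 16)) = -235365356651144976 / 6875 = -34234960967439.27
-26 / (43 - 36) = -26 / 7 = -3.71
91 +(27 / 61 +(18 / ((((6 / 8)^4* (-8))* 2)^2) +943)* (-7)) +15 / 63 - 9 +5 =-2029015934 / 311283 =-6518.24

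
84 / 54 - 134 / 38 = -337 / 171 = -1.97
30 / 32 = 15 / 16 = 0.94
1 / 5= 0.20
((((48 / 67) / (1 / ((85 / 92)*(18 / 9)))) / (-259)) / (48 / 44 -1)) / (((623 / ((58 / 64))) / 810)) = -32944725 / 497302274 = -0.07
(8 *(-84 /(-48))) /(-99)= -14 /99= -0.14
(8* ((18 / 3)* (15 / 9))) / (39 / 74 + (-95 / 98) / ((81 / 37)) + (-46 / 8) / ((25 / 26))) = -587412000 / 43290647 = -13.57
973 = 973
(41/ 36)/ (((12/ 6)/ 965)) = 39565/ 72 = 549.51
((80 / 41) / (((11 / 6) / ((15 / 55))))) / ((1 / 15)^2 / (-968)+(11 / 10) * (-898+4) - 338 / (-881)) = -2283552000 / 7733540810641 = -0.00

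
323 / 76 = 17 / 4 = 4.25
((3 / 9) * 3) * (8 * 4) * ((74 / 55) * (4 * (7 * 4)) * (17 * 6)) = 27052032 / 55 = 491855.13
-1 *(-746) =746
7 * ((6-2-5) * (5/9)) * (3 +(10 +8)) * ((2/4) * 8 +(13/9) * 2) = -15190/27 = -562.59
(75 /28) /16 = 75 /448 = 0.17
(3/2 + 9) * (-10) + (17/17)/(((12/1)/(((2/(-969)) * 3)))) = -203491/1938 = -105.00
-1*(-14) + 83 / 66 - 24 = -577 / 66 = -8.74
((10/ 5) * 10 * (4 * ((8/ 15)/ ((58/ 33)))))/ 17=1.43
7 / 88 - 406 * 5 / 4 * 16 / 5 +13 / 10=-713953 / 440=-1622.62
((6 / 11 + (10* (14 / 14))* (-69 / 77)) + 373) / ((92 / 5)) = 140365 / 7084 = 19.81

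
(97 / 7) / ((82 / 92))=4462 / 287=15.55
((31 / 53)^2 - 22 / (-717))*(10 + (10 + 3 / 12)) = 20272545 / 2685404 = 7.55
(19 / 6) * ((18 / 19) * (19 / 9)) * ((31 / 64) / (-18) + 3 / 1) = 65075 / 3456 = 18.83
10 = 10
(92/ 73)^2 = 8464/ 5329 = 1.59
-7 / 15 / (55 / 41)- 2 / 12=-283 / 550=-0.51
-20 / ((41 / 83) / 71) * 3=-8623.90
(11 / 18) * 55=605 / 18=33.61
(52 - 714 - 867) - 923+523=-1929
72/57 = 24/19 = 1.26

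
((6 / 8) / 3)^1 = 1 / 4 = 0.25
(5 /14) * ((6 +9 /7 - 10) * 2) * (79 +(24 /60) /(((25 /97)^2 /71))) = -30076107 /30625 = -982.08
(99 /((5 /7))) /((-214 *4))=-693 /4280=-0.16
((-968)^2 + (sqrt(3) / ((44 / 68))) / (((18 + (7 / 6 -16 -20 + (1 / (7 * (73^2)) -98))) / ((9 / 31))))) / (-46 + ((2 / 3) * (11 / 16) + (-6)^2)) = -22488576 / 229 + 821859696 * sqrt(3) / 2007024814729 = -98203.39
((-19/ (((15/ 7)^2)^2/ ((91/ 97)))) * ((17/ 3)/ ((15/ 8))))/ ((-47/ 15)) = 564580744/ 692398125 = 0.82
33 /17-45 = -43.06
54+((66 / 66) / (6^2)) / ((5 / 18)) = 541 / 10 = 54.10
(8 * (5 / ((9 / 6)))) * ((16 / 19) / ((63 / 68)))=87040 / 3591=24.24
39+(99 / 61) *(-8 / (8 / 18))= 597 / 61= 9.79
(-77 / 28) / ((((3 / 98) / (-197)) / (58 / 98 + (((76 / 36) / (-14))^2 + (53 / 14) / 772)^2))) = 10487.36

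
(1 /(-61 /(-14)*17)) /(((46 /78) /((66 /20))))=9009 /119255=0.08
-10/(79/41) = -410/79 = -5.19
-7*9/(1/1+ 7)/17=-63/136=-0.46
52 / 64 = 13 / 16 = 0.81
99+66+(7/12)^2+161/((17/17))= 46993/144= 326.34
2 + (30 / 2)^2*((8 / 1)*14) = 25202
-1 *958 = -958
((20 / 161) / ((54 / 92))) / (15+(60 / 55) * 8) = 440 / 49329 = 0.01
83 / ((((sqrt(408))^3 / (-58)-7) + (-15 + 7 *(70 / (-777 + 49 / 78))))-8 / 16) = 161117421557930 / 1649404474553229-97995834147808 *sqrt(102) / 1649404474553229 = -0.50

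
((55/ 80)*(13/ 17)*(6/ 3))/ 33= 13/ 408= 0.03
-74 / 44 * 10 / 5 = -3.36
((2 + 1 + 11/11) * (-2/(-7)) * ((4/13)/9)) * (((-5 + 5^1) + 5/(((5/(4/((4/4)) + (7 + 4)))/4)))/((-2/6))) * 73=-46720/91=-513.41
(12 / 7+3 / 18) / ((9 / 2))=79 / 189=0.42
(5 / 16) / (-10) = -1 / 32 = -0.03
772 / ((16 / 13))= 627.25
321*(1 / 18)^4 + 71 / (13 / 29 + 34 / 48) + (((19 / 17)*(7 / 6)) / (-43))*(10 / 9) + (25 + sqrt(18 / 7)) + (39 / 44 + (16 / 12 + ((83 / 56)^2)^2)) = 3*sqrt(14) / 7 + 1857636639168761321 / 19888809753415680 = 95.00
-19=-19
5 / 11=0.45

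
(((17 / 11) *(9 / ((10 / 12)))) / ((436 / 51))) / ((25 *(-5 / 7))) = -163863 / 1498750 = -0.11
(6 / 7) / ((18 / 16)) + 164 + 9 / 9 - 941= -16280 / 21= -775.24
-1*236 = -236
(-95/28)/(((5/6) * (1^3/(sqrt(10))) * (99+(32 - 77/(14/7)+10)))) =-57 * sqrt(10)/1435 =-0.13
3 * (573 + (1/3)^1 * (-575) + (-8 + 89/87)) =32569/29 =1123.07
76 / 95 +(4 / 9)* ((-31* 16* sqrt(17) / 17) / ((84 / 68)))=4 / 5 - 1984* sqrt(17) / 189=-42.48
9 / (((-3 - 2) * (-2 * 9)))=1 / 10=0.10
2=2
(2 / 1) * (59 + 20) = 158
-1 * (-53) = 53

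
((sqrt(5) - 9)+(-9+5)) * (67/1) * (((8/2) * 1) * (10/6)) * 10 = -174200/3+13400 * sqrt(5)/3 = -48078.90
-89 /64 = -1.39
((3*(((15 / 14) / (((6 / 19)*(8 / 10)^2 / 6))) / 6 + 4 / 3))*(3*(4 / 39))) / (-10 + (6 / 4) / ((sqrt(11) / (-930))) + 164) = -12439215*sqrt(11) / 2453576944-1078957 / 175255496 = -0.02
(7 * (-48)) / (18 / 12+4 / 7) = -4704 / 29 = -162.21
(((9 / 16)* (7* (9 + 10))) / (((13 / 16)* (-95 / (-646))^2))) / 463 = 1383732 / 150475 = 9.20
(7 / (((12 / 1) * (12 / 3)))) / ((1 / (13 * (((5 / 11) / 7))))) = 65 / 528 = 0.12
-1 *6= -6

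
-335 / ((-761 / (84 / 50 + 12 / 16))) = 1.07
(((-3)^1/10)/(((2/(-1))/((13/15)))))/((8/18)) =117/400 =0.29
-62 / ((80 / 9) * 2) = -3.49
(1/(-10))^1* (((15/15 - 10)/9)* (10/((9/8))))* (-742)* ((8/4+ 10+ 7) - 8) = -7255.11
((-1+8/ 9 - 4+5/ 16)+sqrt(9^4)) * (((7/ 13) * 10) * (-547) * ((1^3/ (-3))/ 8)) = 212834965/ 22464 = 9474.49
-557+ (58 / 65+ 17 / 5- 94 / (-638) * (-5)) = -11475669 / 20735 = -553.44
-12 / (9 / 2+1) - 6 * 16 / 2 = -552 / 11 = -50.18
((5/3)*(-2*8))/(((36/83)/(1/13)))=-1660/351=-4.73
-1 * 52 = -52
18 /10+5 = 34 /5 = 6.80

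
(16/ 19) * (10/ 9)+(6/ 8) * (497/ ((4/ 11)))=2807131/ 2736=1026.00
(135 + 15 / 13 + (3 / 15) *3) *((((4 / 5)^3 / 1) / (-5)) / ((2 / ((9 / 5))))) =-2560032 / 203125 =-12.60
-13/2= -6.50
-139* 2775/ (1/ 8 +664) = -1028600/ 1771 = -580.80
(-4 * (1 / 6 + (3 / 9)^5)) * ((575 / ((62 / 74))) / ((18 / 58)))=-102417850 / 67797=-1510.65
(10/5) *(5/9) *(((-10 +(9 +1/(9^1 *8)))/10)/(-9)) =71/5832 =0.01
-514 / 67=-7.67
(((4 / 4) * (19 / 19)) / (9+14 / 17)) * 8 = 0.81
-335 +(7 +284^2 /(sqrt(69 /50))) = -328 +403280 * sqrt(138) /69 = 68330.95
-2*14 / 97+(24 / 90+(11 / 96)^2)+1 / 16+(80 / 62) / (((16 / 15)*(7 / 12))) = 2063415797 / 969937920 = 2.13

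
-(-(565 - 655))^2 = -8100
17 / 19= 0.89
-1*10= -10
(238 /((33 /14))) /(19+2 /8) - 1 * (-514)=188486 /363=519.25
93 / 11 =8.45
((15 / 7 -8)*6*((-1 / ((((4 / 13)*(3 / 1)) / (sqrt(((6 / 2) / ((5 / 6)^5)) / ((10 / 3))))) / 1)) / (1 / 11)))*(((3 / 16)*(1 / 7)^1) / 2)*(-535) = -50814621*sqrt(3) / 19600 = -4490.48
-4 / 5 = -0.80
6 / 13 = 0.46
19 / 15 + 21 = 22.27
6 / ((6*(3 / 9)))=3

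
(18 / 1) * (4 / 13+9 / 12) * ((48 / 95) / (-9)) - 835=-206509 / 247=-836.07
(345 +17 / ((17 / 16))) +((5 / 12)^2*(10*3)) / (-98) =848947 / 2352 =360.95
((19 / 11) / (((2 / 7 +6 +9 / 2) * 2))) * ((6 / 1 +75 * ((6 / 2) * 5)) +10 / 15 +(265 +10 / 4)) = 1116535 / 9966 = 112.03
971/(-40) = -971/40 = -24.28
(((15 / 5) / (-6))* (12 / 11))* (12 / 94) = -36 / 517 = -0.07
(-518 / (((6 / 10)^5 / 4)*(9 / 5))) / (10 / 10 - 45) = 8093750 / 24057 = 336.44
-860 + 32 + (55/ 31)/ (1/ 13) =-24953/ 31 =-804.94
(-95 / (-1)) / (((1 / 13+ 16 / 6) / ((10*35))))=1296750 / 107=12119.16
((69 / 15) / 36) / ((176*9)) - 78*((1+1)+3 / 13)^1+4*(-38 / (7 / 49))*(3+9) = -3690023017 / 285120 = -12942.00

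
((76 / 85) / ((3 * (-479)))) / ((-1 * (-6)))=-38 / 366435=-0.00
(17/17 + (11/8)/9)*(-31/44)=-2573/3168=-0.81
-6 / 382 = -3 / 191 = -0.02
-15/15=-1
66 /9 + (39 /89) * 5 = 2543 /267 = 9.52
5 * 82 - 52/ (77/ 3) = 31414/ 77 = 407.97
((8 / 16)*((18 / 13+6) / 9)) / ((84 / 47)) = 188 / 819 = 0.23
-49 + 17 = -32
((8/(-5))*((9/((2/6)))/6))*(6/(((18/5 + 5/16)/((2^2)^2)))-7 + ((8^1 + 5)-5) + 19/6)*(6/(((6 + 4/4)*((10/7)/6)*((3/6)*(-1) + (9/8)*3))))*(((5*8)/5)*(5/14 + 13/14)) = -2661.74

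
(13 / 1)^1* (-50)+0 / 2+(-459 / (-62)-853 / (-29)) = -1102503 / 1798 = -613.18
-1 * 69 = -69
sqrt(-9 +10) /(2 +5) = 1 /7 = 0.14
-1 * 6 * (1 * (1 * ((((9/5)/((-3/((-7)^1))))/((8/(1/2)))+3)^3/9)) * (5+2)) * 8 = -41485689/32000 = -1296.43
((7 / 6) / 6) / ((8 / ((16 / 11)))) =7 / 198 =0.04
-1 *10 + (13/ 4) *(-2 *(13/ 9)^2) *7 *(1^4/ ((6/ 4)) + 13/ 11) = -991579/ 5346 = -185.48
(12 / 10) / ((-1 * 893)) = -6 / 4465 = -0.00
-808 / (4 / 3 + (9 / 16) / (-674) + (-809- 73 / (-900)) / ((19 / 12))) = 12416697600 / 7830566393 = 1.59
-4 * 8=-32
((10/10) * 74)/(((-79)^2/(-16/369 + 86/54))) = 126910/6908787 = 0.02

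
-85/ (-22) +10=305/ 22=13.86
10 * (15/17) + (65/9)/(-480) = 129379/14688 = 8.81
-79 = -79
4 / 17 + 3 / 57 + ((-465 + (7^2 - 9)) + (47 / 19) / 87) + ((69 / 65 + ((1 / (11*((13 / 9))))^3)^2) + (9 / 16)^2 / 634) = -82606710262591485074351287 / 195001174556566355028480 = -423.62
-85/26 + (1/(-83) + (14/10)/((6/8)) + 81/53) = 195047/1715610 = 0.11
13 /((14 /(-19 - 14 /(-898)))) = -55406 /3143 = -17.63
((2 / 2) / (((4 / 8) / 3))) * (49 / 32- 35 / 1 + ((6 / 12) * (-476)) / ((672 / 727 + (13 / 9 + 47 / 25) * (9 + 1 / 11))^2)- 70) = -6461052279801 / 10382794816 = -622.28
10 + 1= 11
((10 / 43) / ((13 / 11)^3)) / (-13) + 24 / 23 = 29168822 / 28246829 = 1.03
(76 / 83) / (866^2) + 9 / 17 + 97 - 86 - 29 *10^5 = -767183189028625 / 264546979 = -2899988.47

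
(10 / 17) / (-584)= -5 / 4964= -0.00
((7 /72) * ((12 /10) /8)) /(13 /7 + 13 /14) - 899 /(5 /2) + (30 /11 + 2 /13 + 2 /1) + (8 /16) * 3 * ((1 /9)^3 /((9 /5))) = -8874651431 /25019280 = -354.71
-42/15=-2.80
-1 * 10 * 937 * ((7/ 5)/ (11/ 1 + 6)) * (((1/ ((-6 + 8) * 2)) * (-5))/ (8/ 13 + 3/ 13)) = 426335/ 374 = 1139.93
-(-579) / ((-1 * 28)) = -579 / 28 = -20.68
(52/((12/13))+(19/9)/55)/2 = 13952/495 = 28.19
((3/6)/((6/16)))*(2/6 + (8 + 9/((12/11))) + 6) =271/9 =30.11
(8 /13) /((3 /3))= 8 /13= 0.62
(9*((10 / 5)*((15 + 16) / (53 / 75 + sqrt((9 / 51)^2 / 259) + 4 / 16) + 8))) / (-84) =-373652310378 / 43152144133 + 213435000*sqrt(259) / 43152144133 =-8.58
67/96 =0.70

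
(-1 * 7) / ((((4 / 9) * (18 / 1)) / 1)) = -7 / 8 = -0.88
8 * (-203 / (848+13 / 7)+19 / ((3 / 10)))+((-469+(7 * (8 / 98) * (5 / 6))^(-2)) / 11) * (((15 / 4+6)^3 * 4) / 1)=-156080.55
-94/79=-1.19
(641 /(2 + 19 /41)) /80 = 26281 /8080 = 3.25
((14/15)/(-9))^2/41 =196/747225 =0.00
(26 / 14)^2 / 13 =13 / 49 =0.27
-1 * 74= -74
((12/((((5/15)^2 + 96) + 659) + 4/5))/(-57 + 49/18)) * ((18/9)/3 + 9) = -0.00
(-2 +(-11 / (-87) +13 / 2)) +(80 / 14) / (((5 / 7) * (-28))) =5287 / 1218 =4.34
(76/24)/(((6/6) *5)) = 19/30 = 0.63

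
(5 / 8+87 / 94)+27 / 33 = 2.37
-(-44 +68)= -24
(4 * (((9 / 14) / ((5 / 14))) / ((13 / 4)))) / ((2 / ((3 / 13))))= 216 / 845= 0.26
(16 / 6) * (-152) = -1216 / 3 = -405.33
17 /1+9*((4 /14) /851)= 17.00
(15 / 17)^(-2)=289 / 225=1.28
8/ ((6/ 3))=4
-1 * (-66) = 66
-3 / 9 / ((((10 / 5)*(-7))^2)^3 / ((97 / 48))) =-97 / 1084253184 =-0.00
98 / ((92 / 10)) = 245 / 23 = 10.65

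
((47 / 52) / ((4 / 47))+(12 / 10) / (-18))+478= 1524287 / 3120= 488.55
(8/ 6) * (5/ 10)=2/ 3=0.67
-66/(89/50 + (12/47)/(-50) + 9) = -6.13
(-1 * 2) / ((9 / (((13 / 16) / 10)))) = -13 / 720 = -0.02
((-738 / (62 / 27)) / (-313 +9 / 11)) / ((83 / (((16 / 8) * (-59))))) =-6465987 / 4417841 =-1.46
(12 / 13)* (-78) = -72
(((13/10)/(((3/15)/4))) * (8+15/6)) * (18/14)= 351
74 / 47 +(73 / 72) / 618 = 3296135 / 2091312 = 1.58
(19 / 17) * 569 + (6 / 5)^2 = 637.38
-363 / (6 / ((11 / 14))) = -1331 / 28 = -47.54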